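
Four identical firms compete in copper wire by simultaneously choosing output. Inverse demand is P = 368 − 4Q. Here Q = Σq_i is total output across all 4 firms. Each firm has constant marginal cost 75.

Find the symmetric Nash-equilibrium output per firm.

A representative firm's profit is π_i = q_i(368 − 4Q) − 75q_i, with Q = q_i + Σ_{j≠i} q_j.
First-order condition: 293 − 8q_i − 4Σ_{j≠i} q_j = 0.
Imposing symmetry (q_j = q for all j) turns Σ_{j≠i} q_j into 3q, so 293 = 20q and q = 14.65.

14.65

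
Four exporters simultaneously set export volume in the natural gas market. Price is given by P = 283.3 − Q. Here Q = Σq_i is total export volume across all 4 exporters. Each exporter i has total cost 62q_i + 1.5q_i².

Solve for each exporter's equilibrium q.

A representative exporter's profit is π_i = q_i(283.3 − Q) − 62q_i − 1.5q_i², with Q = q_i + Σ_{j≠i} q_j.
First-order condition: 221.3 − 5q_i − Σ_{j≠i} q_j = 0.
Imposing symmetry (q_j = q for all j) turns Σ_{j≠i} q_j into 3q, so 221.3 = 8q and q = 27.6625.

27.6625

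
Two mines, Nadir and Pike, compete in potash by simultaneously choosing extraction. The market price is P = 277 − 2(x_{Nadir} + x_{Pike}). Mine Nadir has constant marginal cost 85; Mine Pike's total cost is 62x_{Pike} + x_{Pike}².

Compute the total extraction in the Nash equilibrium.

Mine Nadir's profit: π = x_{Nadir}(277 − 2(x_{Nadir} + x_{Pike})) − 85x_{Nadir}.
∂π/∂x_{Nadir} = 192 − 4x_{Nadir} − 2x_{Pike} = 0, so x_{Nadir} = 48 − 0.5x_{Pike}.
For Pike: ∂π/∂x_{Pike} = 215 − 6x_{Pike} − 2x_{Nadir} = 0 ⇒ x_{Pike} = 215/6 − (1/3)x_{Nadir}.
Solving the two reaction functions simultaneously: (1 − (−0.5)(−1/3))x_{Nadir} = 48 − 0.5·(215/6), so (5/6)x_{Nadir} = 361/12 and x_{Nadir} = 36.1.
Then x_{Pike} = 215/6 − (1/3)·36.1 = 23.8.
Total extraction: 36.1 + 23.8 = 59.9.

59.9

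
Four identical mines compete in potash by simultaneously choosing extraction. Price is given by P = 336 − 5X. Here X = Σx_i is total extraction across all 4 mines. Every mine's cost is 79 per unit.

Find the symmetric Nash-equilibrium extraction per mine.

A representative mine's profit is π_i = x_i(336 − 5X) − 79x_i, with X = x_i + Σ_{j≠i} x_j.
First-order condition: 257 − 10x_i − 5Σ_{j≠i} x_j = 0.
In a symmetric equilibrium every mine chooses the same x, so Σ_{j≠i} x_j = 3x. The condition becomes 257 − 25x = 0, giving x = 257/25 = 10.28.

10.28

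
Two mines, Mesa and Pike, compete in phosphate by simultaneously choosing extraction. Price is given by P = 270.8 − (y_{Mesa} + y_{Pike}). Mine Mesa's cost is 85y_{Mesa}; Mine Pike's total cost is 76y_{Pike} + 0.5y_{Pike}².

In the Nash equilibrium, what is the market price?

Mine Mesa's profit: π = y_{Mesa}(270.8 − (y_{Mesa} + y_{Pike})) − 85y_{Mesa}.
∂π/∂y_{Mesa} = 185.8 − 2y_{Mesa} − y_{Pike} = 0, so y_{Mesa} = 92.9 − 0.5y_{Pike}.
For Pike: ∂π/∂y_{Pike} = 194.8 − 3y_{Pike} − y_{Mesa} = 0 ⇒ y_{Pike} = 974/15 − (1/3)y_{Mesa}.
Solving the two reaction functions simultaneously: (1 − (−0.5)(−1/3))y_{Mesa} = 92.9 − 0.5·(974/15), so (5/6)y_{Mesa} = 1813/30 and y_{Mesa} = 72.52.
Then y_{Pike} = 974/15 − (1/3)·72.52 = 40.76.
Equilibrium price: P = 270.8 − 113.28 = 157.52.

157.52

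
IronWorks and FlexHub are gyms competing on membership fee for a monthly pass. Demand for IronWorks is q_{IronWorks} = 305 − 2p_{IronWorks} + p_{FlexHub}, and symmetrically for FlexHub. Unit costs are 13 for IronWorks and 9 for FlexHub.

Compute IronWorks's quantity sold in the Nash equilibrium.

193.6

IronWorks's profit: π = (p_{IronWorks} − 13)(305 − 2p_{IronWorks} + p_{FlexHub}).
∂π/∂p_{IronWorks} = 331 − 4p_{IronWorks} + p_{FlexHub} = 0 ⇒ p_{IronWorks} = 82.75 + 0.25p_{FlexHub}.
Similarly p_{FlexHub} = 80.75 + 0.25p_{IronWorks}.
Plugging p_{FlexHub} into IronWorks's best response: p_{IronWorks} = 82.75 + 0.25(80.75 + 0.25p_{IronWorks}) ⇒ 0.9375p_{IronWorks} = 102.9375, so p_{IronWorks} = 109.8.
Then p_{FlexHub} = 80.75 + 0.25·109.8 = 108.2.
q_{IronWorks} = 305 − 2·109.8 + 108.2 = 193.6.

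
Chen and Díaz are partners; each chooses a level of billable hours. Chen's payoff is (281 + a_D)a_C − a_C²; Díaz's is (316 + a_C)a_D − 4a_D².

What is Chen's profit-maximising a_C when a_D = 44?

Expanding Chen's payoff: 281a_C + a_Da_C − a_C².
∂π/∂a_C = 281 + a_D − 2a_C = 0, so a_C = 140.5 + 0.5a_D.
At a_D = 44: a_C = 140.5 + 0.5·44 = 162.5.

162.5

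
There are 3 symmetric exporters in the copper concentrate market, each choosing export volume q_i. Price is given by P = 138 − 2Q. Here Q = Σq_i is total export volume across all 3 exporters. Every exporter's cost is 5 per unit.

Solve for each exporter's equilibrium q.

A representative exporter's profit is π_i = q_i(138 − 2Q) − 5q_i, with Q = q_i + Σ_{j≠i} q_j.
First-order condition: 133 − 4q_i − 2Σ_{j≠i} q_j = 0.
With identical exporters, set every q_j = q: then 133 − 4q − 4q = 0, i.e. q = 133/8 = 16.625.

16.625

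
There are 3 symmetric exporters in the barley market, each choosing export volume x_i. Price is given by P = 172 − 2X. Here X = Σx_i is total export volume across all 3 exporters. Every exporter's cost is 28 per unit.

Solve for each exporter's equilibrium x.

18

A representative exporter's profit is π_i = x_i(172 − 2X) − 28x_i, with X = x_i + Σ_{j≠i} x_j.
First-order condition: 144 − 4x_i − 2Σ_{j≠i} x_j = 0.
Imposing symmetry (x_j = x for all j) turns Σ_{j≠i} x_j into 2x, so 144 = 8x and x = 18.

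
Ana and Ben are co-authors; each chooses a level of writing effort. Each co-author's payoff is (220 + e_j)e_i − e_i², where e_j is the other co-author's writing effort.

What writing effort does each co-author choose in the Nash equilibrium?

Ana's payoff is (220 + e_B)e_A − e_A².
∂π/∂e_A = 220 + e_B − 2e_A = 0, so e_A = 110 + 0.5e_B.
Setting e_A = e_B in the reaction function: e_A = 110 + 0.5e_A, so e_A = 110 / 0.5 = 220.

220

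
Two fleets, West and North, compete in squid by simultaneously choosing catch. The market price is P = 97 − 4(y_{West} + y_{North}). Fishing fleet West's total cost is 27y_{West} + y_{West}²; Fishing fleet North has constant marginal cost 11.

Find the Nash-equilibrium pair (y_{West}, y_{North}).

Fishing fleet West's profit: π = y_{West}(97 − 4(y_{West} + y_{North})) − 27y_{West} − y_{West}².
∂π/∂y_{West} = 70 − 10y_{West} − 4y_{North} = 0, so y_{West} = 7 − 0.4y_{North}.
For North: ∂π/∂y_{North} = 86 − 8y_{North} − 4y_{West} = 0 ⇒ y_{North} = 10.75 − 0.5y_{West}.
Substituting the second reaction function into the first: y_{West} = 7 − 0.4(10.75 − 0.5y_{West}), which gives 0.8y_{West} = 2.7 ⇒ y_{West} = 3.375.
Then y_{North} = 10.75 − 0.5·3.375 = 9.0625.

3.375, 9.0625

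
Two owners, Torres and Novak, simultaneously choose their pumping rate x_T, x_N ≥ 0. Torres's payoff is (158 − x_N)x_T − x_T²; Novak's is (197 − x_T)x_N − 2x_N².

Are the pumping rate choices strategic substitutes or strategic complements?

strategic substitutes

Expanding Torres's payoff: 158x_T − x_Nx_T − x_T².
∂π/∂x_T = 158 − x_N − 2x_T = 0, so x_T = 79 − 0.5x_N.
The best-response slope dx_T/dx_N = −0.5 < 0: the reaction function is downward-sloping, so the choices are strategic substitutes.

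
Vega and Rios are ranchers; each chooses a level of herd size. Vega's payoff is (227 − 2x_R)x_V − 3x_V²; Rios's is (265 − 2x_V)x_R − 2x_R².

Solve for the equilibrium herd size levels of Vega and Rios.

Expanding Vega's payoff: 227x_V − 2x_Rx_V − 3x_V².
∂π/∂x_V = 227 − 2x_R − 6x_V = 0, so x_V = 227/6 − (1/3)x_R.
Likewise for Rios: x_R = 66.25 − 0.5x_V.
Solving the two reaction functions simultaneously: (1 − (−1/3)(−0.5))x_V = 227/6 − (1/3)·66.25, so (5/6)x_V = 15.75 and x_V = 18.9.
Then x_R = 66.25 − 0.5·18.9 = 56.8.

18.9, 56.8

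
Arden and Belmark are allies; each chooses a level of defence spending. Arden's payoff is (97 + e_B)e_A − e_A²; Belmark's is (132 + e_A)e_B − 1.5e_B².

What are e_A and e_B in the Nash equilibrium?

84.6, 72.2

Expanding Arden's payoff: 97e_A + e_Be_A − e_A².
∂π/∂e_A = 97 + e_B − 2e_A = 0, so e_A = 48.5 + 0.5e_B.
Likewise for Belmark: e_B = 44 + (1/3)e_A.
Substituting the second reaction function into the first: e_A = 48.5 + 0.5(44 + (1/3)e_A), which gives (5/6)e_A = 70.5 ⇒ e_A = 84.6.
Then e_B = 44 + (1/3)·84.6 = 72.2.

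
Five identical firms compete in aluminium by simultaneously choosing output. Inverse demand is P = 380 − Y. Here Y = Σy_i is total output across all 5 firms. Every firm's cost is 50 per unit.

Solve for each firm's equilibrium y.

55

A representative firm's profit is π_i = y_i(380 − Y) − 50y_i, with Y = y_i + Σ_{j≠i} y_j.
First-order condition: 330 − 2y_i − Σ_{j≠i} y_j = 0.
In a symmetric equilibrium every firm chooses the same y, so Σ_{j≠i} y_j = 4y. The condition becomes 330 − 6y = 0, giving y = 330/6 = 55.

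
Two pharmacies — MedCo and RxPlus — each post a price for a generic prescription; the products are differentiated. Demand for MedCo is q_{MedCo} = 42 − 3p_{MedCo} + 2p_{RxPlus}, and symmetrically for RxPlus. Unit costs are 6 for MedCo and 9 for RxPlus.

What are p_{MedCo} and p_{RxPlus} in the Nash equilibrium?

15.5625, 16.6875

MedCo's profit: π = (p_{MedCo} − 6)(42 − 3p_{MedCo} + 2p_{RxPlus}).
∂π/∂p_{MedCo} = 60 − 6p_{MedCo} + 2p_{RxPlus} = 0 ⇒ p_{MedCo} = 10 + (1/3)p_{RxPlus}.
Similarly p_{RxPlus} = 11.5 + (1/3)p_{MedCo}.
Solving the two reaction functions simultaneously: (1 − (1/3)(1/3))p_{MedCo} = 10 + (1/3)·11.5, so (8/9)p_{MedCo} = 83/6 and p_{MedCo} = 15.5625.
Then p_{RxPlus} = 11.5 + (1/3)·15.5625 = 16.6875.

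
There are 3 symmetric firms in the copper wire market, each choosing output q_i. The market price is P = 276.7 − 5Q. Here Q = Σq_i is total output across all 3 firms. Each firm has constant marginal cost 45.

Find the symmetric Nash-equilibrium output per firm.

11.585

A representative firm's profit is π_i = q_i(276.7 − 5Q) − 45q_i, with Q = q_i + Σ_{j≠i} q_j.
First-order condition: 231.7 − 10q_i − 5Σ_{j≠i} q_j = 0.
In a symmetric equilibrium every firm chooses the same q, so Σ_{j≠i} q_j = 2q. The condition becomes 231.7 − 20q = 0, giving q = 231.7/20 = 11.585.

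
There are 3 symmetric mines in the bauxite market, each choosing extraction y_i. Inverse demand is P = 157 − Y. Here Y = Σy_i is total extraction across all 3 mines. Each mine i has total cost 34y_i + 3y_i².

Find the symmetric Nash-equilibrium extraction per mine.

A representative mine's profit is π_i = y_i(157 − Y) − 34y_i − 3y_i², with Y = y_i + Σ_{j≠i} y_j.
First-order condition: 123 − 8y_i − Σ_{j≠i} y_j = 0.
In a symmetric equilibrium every mine chooses the same y, so Σ_{j≠i} y_j = 2y. The condition becomes 123 − 10y = 0, giving y = 123/10 = 12.3.

12.3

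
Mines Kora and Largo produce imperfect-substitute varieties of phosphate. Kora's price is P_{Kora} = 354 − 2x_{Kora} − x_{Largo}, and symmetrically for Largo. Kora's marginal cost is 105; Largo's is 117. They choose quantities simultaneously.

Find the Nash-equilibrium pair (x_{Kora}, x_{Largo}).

50.6, 46.6

Mine Kora's profit: π = x_{Kora}(354 − 2x_{Kora} − x_{Largo}) − 105x_{Kora}.
∂π/∂x_{Kora} = 249 − 4x_{Kora} − x_{Largo} = 0 ⇒ x_{Kora} = 62.25 − 0.25x_{Largo}.
Similarly x_{Largo} = 59.25 − 0.25x_{Kora}.
Plugging x_{Largo} into Kora's best response: x_{Kora} = 62.25 − 0.25(59.25 − 0.25x_{Kora}) ⇒ 0.9375x_{Kora} = 47.4375, so x_{Kora} = 50.6.
Then x_{Largo} = 59.25 − 0.25·50.6 = 46.6.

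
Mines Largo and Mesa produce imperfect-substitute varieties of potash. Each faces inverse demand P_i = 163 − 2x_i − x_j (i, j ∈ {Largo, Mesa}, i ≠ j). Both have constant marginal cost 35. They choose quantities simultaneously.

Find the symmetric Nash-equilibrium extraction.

Mine Largo's profit: π = x_{Largo}(163 − 2x_{Largo} − x_{Mesa}) − 35x_{Largo}.
∂π/∂x_{Largo} = 128 − 4x_{Largo} − x_{Mesa} = 0 ⇒ x_{Largo} = 32 − 0.25x_{Mesa}.
The game is symmetric, so in equilibrium x_{Mesa} = x_{Largo}: the reaction function gives 1.25x_{Largo} = 32, hence x_{Largo} = 25.6.

25.6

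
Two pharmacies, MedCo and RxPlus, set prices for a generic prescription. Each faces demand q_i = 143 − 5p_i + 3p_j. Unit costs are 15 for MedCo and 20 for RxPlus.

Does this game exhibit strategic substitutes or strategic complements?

MedCo's profit: π = (p_{MedCo} − 15)(143 − 5p_{MedCo} + 3p_{RxPlus}).
∂π/∂p_{MedCo} = 218 − 10p_{MedCo} + 3p_{RxPlus} = 0 ⇒ p_{MedCo} = 21.8 + 0.3p_{RxPlus}.
The best-response slope dp_{MedCo}/dp_{RxPlus} = 0.3 > 0: the reaction function is upward-sloping, so the choices are strategic complements.

strategic complements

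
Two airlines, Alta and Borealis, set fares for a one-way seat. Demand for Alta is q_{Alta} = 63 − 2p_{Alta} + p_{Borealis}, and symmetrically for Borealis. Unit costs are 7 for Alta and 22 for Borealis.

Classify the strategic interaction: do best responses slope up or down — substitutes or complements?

strategic complements

Alta's profit: π = (p_{Alta} − 7)(63 − 2p_{Alta} + p_{Borealis}).
∂π/∂p_{Alta} = 77 − 4p_{Alta} + p_{Borealis} = 0 ⇒ p_{Alta} = 19.25 + 0.25p_{Borealis}.
The best-response slope dp_{Alta}/dp_{Borealis} = 0.25 > 0: the reaction function is upward-sloping, so the choices are strategic complements.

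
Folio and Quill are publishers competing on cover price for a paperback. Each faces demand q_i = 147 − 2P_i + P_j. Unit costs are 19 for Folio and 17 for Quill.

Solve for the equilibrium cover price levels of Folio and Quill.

61.4, 60.6

Folio's profit: π = (P_{Folio} − 19)(147 − 2P_{Folio} + P_{Quill}).
∂π/∂P_{Folio} = 185 − 4P_{Folio} + P_{Quill} = 0 ⇒ P_{Folio} = 46.25 + 0.25P_{Quill}.
Similarly P_{Quill} = 45.25 + 0.25P_{Folio}.
Substituting the second reaction function into the first: P_{Folio} = 46.25 + 0.25(45.25 + 0.25P_{Folio}), which gives 0.9375P_{Folio} = 57.5625 ⇒ P_{Folio} = 61.4.
Then P_{Quill} = 45.25 + 0.25·61.4 = 60.6.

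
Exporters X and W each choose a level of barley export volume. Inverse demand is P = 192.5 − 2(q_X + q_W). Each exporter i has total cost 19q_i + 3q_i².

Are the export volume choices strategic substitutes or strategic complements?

strategic substitutes

Exporter X's profit: π = q_X(192.5 − 2(q_X + q_W)) − 19q_X − 3q_X².
∂π/∂q_X = 173.5 − 10q_X − 2q_W = 0, so q_X = 17.35 − 0.2q_W.
The best-response slope dq_X/dq_W = −0.2 < 0: the reaction function is downward-sloping, so the choices are strategic substitutes.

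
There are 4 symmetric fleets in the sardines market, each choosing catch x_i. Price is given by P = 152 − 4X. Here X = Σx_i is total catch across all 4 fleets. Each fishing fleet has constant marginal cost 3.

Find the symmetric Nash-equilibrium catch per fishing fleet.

A representative fishing fleet's profit is π_i = x_i(152 − 4X) − 3x_i, with X = x_i + Σ_{j≠i} x_j.
First-order condition: 149 − 8x_i − 4Σ_{j≠i} x_j = 0.
In a symmetric equilibrium every fishing fleet chooses the same x, so Σ_{j≠i} x_j = 3x. The condition becomes 149 − 20x = 0, giving x = 149/20 = 7.45.

7.45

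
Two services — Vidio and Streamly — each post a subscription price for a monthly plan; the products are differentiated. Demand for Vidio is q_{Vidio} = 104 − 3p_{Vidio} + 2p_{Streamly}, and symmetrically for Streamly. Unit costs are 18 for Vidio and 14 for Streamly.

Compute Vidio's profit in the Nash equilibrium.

Vidio's profit: π = (p_{Vidio} − 18)(104 − 3p_{Vidio} + 2p_{Streamly}).
∂π/∂p_{Vidio} = 158 − 6p_{Vidio} + 2p_{Streamly} = 0 ⇒ p_{Vidio} = 79/3 + (1/3)p_{Streamly}.
Similarly p_{Streamly} = 73/3 + (1/3)p_{Vidio}.
Solving the two reaction functions simultaneously: (1 − (1/3)(1/3))p_{Vidio} = 79/3 + (1/3)·(73/3), so (8/9)p_{Vidio} = 310/9 and p_{Vidio} = 38.75.
Then p_{Streamly} = 73/3 + (1/3)·38.75 = 37.25.
q_{Vidio} = 104 − 3·38.75 + 2·37.25 = 62.25.
Profit = (38.75 − 18)·62.25 = 1291.6875.

1291.6875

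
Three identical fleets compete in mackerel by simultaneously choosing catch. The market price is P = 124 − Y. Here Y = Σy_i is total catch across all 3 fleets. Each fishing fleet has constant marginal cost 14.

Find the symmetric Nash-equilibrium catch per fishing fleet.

27.5

A representative fishing fleet's profit is π_i = y_i(124 − Y) − 14y_i, with Y = y_i + Σ_{j≠i} y_j.
First-order condition: 110 − 2y_i − Σ_{j≠i} y_j = 0.
In a symmetric equilibrium every fishing fleet chooses the same y, so Σ_{j≠i} y_j = 2y. The condition becomes 110 − 4y = 0, giving y = 110/4 = 27.5.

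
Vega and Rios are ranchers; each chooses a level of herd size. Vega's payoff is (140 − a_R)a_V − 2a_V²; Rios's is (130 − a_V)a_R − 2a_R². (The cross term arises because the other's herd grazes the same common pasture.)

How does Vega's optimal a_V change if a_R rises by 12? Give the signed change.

Expanding Vega's payoff: 140a_V − a_Ra_V − 2a_V².
∂π/∂a_V = 140 − a_R − 4a_V = 0, so a_V = 35 − 0.25a_R.
The reaction-function slope is −0.25, so a 12-unit rise in a_R moves a_V by −0.25 × 12 = −3. Vega's best response falls — the actions are strategic substitutes.

-3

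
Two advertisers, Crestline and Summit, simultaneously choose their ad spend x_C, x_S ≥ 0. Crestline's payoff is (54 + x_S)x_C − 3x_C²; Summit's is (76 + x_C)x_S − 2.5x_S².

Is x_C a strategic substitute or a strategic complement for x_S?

Expanding Crestline's payoff: 54x_C + x_Sx_C − 3x_C².
∂π/∂x_C = 54 + x_S − 6x_C = 0, so x_C = 9 + (1/6)x_S.
The best-response slope dx_C/dx_S = 1/6 > 0: the reaction function is upward-sloping, so the choices are strategic complements.

strategic complements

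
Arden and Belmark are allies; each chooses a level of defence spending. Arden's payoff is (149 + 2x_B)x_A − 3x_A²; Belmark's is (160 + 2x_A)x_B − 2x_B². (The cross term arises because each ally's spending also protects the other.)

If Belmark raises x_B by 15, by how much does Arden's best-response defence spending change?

Expanding Arden's payoff: 149x_A + 2x_Bx_A − 3x_A².
∂π/∂x_A = 149 + 2x_B − 6x_A = 0, so x_A = 149/6 + (1/3)x_B.
The reaction-function slope is 1/3, so a 15-unit rise in x_B moves x_A by 1/3 × 15 = 5. Arden's best response rises — the actions are strategic complements.

5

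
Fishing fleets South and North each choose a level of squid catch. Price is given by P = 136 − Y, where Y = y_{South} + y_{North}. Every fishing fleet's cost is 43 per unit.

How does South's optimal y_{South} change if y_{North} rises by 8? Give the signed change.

-4

Fishing fleet South's profit: π = y_{South}(136 − (y_{South} + y_{North})) − 43y_{South}.
∂π/∂y_{South} = 93 − 2y_{South} − y_{North} = 0, so y_{South} = 46.5 − 0.5y_{North}.
The reaction-function slope is −0.5, so an 8-unit rise in y_{North} moves y_{South} by −0.5 × 8 = −4. South's best response falls — the actions are strategic substitutes.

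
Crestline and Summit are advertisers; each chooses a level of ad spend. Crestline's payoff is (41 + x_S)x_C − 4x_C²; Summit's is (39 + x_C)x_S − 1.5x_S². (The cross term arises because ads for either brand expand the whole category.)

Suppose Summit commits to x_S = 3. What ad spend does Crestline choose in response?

Expanding Crestline's payoff: 41x_C + x_Sx_C − 4x_C².
∂π/∂x_C = 41 + x_S − 8x_C = 0, so x_C = 5.125 + 0.125x_S.
At x_S = 3: x_C = 5.125 + 0.125·3 = 5.5.

5.5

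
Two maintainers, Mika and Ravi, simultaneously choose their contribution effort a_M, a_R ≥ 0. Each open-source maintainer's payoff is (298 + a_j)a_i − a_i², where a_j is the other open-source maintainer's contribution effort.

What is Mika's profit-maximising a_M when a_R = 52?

175

Mika's payoff is (298 + a_R)a_M − a_M².
∂π/∂a_M = 298 + a_R − 2a_M = 0, so a_M = 149 + 0.5a_R.
At a_R = 52: a_M = 149 + 0.5·52 = 175.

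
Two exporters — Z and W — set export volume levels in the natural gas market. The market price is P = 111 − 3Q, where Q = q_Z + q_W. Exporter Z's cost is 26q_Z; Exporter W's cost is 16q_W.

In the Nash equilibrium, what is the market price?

Exporter Z's profit: π = q_Z(111 − 3(q_Z + q_W)) − 26q_Z.
∂π/∂q_Z = 85 − 6q_Z − 3q_W = 0, so q_Z = 85/6 − 0.5q_W.
By the same steps for W: q_W = 95/6 − 0.5q_Z.
Substituting the second reaction function into the first: q_Z = 85/6 − 0.5(95/6 − 0.5q_Z), which gives 0.75q_Z = 6.25 ⇒ q_Z = 25/3.
Then q_W = 95/6 − 0.5·(25/3) = 35/3.
Equilibrium price: P = 111 − 3·20 = 51.

51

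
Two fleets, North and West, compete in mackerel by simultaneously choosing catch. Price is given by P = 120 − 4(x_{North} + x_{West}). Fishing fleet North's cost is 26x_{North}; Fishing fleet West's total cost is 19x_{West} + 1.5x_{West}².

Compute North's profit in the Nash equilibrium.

306.25

Fishing fleet North's profit: π = x_{North}(120 − 4(x_{North} + x_{West})) − 26x_{North}.
∂π/∂x_{North} = 94 − 8x_{North} − 4x_{West} = 0, so x_{North} = 11.75 − 0.5x_{West}.
For West: ∂π/∂x_{West} = 101 − 11x_{West} − 4x_{North} = 0 ⇒ x_{West} = 101/11 − (4/11)x_{North}.
Plugging x_{West} into North's best response: x_{North} = 11.75 − 0.5(101/11 − (4/11)x_{North}) ⇒ (9/11)x_{North} = 315/44, so x_{North} = 8.75.
Then x_{West} = 101/11 − (4/11)·8.75 = 6.
Price P = 120 − 4·14.75 = 61.
North's profit: (61 − 26)·8.75 = 306.25.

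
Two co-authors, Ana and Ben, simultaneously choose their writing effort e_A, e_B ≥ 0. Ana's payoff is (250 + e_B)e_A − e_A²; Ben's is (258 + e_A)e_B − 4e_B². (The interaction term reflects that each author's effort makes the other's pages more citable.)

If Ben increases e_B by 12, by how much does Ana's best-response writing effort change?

Expanding Ana's payoff: 250e_A + e_Be_A − e_A².
∂π/∂e_A = 250 + e_B − 2e_A = 0, so e_A = 125 + 0.5e_B.
The reaction-function slope is 0.5, so a 12-unit rise in e_B moves e_A by 0.5 × 12 = 6. Ana's best response rises — the actions are strategic complements.

6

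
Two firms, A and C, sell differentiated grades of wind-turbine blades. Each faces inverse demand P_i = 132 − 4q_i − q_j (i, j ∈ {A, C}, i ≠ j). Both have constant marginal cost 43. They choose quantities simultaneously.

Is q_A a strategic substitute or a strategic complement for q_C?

strategic substitutes

Firm A's profit: π = q_A(132 − 4q_A − q_C) − 43q_A.
∂π/∂q_A = 89 − 8q_A − q_C = 0 ⇒ q_A = 11.125 − 0.125q_C.
The best-response slope dq_A/dq_C = −0.125 < 0: the reaction function is downward-sloping, so the choices are strategic substitutes.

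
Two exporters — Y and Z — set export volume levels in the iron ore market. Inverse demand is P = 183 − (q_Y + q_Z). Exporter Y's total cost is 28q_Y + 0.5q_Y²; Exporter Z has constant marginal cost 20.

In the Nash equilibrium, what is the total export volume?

Exporter Y's profit: π = q_Y(183 − (q_Y + q_Z)) − 28q_Y − 0.5q_Y².
∂π/∂q_Y = 155 − 3q_Y − q_Z = 0, so q_Y = 155/3 − (1/3)q_Z.
For Z: ∂π/∂q_Z = 163 − 2q_Z − q_Y = 0 ⇒ q_Z = 81.5 − 0.5q_Y.
Substituting the second reaction function into the first: q_Y = 155/3 − (1/3)(81.5 − 0.5q_Y), which gives (5/6)q_Y = 24.5 ⇒ q_Y = 29.4.
Then q_Z = 81.5 − 0.5·29.4 = 66.8.
Total export volume: 29.4 + 66.8 = 96.2.

96.2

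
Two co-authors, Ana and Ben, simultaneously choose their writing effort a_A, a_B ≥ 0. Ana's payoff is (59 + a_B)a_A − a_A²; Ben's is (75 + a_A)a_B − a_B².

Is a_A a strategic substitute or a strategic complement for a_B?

strategic complements

Expanding Ana's payoff: 59a_A + a_Ba_A − a_A².
∂π/∂a_A = 59 + a_B − 2a_A = 0, so a_A = 29.5 + 0.5a_B.
The best-response slope da_A/da_B = 0.5 > 0: the reaction function is upward-sloping, so the choices are strategic complements.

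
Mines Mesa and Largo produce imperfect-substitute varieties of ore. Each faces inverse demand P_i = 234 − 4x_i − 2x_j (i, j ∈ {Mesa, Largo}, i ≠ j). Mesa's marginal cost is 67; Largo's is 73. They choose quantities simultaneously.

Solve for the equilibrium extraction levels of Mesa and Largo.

16.9, 15.9

Mine Mesa's profit: π = x_{Mesa}(234 − 4x_{Mesa} − 2x_{Largo}) − 67x_{Mesa}.
∂π/∂x_{Mesa} = 167 − 8x_{Mesa} − 2x_{Largo} = 0 ⇒ x_{Mesa} = 20.875 − 0.25x_{Largo}.
Similarly x_{Largo} = 20.125 − 0.25x_{Mesa}.
Solving the two reaction functions simultaneously: (1 − (−0.25)(−0.25))x_{Mesa} = 20.875 − 0.25·20.125, so 0.9375x_{Mesa} = 507/32 and x_{Mesa} = 16.9.
Then x_{Largo} = 20.125 − 0.25·16.9 = 15.9.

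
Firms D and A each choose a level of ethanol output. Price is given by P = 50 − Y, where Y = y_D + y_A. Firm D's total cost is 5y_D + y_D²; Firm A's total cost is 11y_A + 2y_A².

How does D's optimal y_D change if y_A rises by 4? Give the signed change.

-1

Firm D's profit: π = y_D(50 − (y_D + y_A)) − 5y_D − y_D².
∂π/∂y_D = 45 − 4y_D − y_A = 0, so y_D = 11.25 − 0.25y_A.
The reaction-function slope is −0.25, so a 4-unit rise in y_A moves y_D by −0.25 × 4 = −1. D's best response falls — the actions are strategic substitutes.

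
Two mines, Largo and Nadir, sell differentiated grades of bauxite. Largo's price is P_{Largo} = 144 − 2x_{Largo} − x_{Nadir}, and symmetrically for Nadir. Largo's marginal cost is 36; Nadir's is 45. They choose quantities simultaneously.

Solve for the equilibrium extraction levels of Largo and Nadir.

22.2, 19.2

Mine Largo's profit: π = x_{Largo}(144 − 2x_{Largo} − x_{Nadir}) − 36x_{Largo}.
∂π/∂x_{Largo} = 108 − 4x_{Largo} − x_{Nadir} = 0 ⇒ x_{Largo} = 27 − 0.25x_{Nadir}.
Similarly x_{Nadir} = 24.75 − 0.25x_{Largo}.
Solving the two reaction functions simultaneously: (1 − (−0.25)(−0.25))x_{Largo} = 27 − 0.25·24.75, so 0.9375x_{Largo} = 20.8125 and x_{Largo} = 22.2.
Then x_{Nadir} = 24.75 − 0.25·22.2 = 19.2.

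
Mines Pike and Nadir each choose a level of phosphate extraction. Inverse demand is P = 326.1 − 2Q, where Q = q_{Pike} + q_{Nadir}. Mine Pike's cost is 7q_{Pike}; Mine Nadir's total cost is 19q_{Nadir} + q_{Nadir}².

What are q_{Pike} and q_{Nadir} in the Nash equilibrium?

Mine Pike's profit: π = q_{Pike}(326.1 − 2(q_{Pike} + q_{Nadir})) − 7q_{Pike}.
∂π/∂q_{Pike} = 319.1 − 4q_{Pike} − 2q_{Nadir} = 0, so q_{Pike} = 79.775 − 0.5q_{Nadir}.
For Nadir: ∂π/∂q_{Nadir} = 307.1 − 6q_{Nadir} − 2q_{Pike} = 0 ⇒ q_{Nadir} = 3071/60 − (1/3)q_{Pike}.
Solving the two reaction functions simultaneously: (1 − (−0.5)(−1/3))q_{Pike} = 79.775 − 0.5·(3071/60), so (5/6)q_{Pike} = 3251/60 and q_{Pike} = 65.02.
Then q_{Nadir} = 3071/60 − (1/3)·65.02 = 29.51.

65.02, 29.51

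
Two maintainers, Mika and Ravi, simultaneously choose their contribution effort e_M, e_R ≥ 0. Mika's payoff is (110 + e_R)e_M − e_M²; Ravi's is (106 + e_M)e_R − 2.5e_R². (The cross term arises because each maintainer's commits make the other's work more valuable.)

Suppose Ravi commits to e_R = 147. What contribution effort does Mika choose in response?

128.5

Expanding Mika's payoff: 110e_M + e_Re_M − e_M².
∂π/∂e_M = 110 + e_R − 2e_M = 0, so e_M = 55 + 0.5e_R.
At e_R = 147: e_M = 55 + 0.5·147 = 128.5.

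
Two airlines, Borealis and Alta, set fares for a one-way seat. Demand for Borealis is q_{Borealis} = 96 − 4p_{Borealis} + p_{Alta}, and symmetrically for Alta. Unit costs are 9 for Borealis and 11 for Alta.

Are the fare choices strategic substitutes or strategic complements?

strategic complements

Borealis's profit: π = (p_{Borealis} − 9)(96 − 4p_{Borealis} + p_{Alta}).
∂π/∂p_{Borealis} = 132 − 8p_{Borealis} + p_{Alta} = 0 ⇒ p_{Borealis} = 16.5 + 0.125p_{Alta}.
The best-response slope dp_{Borealis}/dp_{Alta} = 0.125 > 0: the reaction function is upward-sloping, so the choices are strategic complements.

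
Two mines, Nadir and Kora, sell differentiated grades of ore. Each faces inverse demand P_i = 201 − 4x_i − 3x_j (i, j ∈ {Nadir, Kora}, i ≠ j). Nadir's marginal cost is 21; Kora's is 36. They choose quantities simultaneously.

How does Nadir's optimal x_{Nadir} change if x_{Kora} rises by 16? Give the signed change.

-6

Mine Nadir's profit: π = x_{Nadir}(201 − 4x_{Nadir} − 3x_{Kora}) − 21x_{Nadir}.
∂π/∂x_{Nadir} = 180 − 8x_{Nadir} − 3x_{Kora} = 0 ⇒ x_{Nadir} = 22.5 − 0.375x_{Kora}.
The reaction-function slope is −0.375, so a 16-unit rise in x_{Kora} moves x_{Nadir} by −0.375 × 16 = −6. Nadir's best response falls — the actions are strategic substitutes.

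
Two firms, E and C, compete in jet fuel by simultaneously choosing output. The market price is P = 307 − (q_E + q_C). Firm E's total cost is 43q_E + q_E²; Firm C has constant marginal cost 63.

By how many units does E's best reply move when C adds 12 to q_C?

Firm E's profit: π = q_E(307 − (q_E + q_C)) − 43q_E − q_E².
∂π/∂q_E = 264 − 4q_E − q_C = 0, so q_E = 66 − 0.25q_C.
The reaction-function slope is −0.25, so a 12-unit rise in q_C moves q_E by −0.25 × 12 = −3. E's best response falls — the actions are strategic substitutes.

-3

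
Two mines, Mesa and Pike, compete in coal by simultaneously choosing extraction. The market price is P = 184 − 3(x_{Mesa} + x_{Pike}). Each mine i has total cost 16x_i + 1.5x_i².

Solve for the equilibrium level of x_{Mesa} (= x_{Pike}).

Mine Mesa's profit: π = x_{Mesa}(184 − 3(x_{Mesa} + x_{Pike})) − 16x_{Mesa} − 1.5x_{Mesa}².
∂π/∂x_{Mesa} = 168 − 9x_{Mesa} − 3x_{Pike} = 0, so x_{Mesa} = 56/3 − (1/3)x_{Pike}.
By symmetry x_{Pike} = x_{Mesa}; substituting into the reaction function, (4/3)x_{Mesa} = 56/3 and x_{Mesa} = 14.

14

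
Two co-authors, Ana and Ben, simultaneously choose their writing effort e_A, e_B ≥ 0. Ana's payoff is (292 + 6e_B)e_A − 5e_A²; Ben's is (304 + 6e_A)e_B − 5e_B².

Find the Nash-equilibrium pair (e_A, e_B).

74.125, 74.875

Expanding Ana's payoff: 292e_A + 6e_Be_A − 5e_A².
∂π/∂e_A = 292 + 6e_B − 10e_A = 0, so e_A = 29.2 + 0.6e_B.
Likewise for Ben: e_B = 30.4 + 0.6e_A.
Solving the two reaction functions simultaneously: (1 − (0.6)(0.6))e_A = 29.2 + 0.6·30.4, so 0.64e_A = 47.44 and e_A = 74.125.
Then e_B = 30.4 + 0.6·74.125 = 74.875.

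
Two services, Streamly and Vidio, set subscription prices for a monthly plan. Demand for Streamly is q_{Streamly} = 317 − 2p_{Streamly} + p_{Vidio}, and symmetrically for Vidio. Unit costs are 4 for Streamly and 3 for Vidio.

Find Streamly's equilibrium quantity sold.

208.4

Streamly's profit: π = (p_{Streamly} − 4)(317 − 2p_{Streamly} + p_{Vidio}).
∂π/∂p_{Streamly} = 325 − 4p_{Streamly} + p_{Vidio} = 0 ⇒ p_{Streamly} = 81.25 + 0.25p_{Vidio}.
Similarly p_{Vidio} = 80.75 + 0.25p_{Streamly}.
Solving the two reaction functions simultaneously: (1 − (0.25)(0.25))p_{Streamly} = 81.25 + 0.25·80.75, so 0.9375p_{Streamly} = 101.4375 and p_{Streamly} = 108.2.
Then p_{Vidio} = 80.75 + 0.25·108.2 = 107.8.
q_{Streamly} = 317 − 2·108.2 + 107.8 = 208.4.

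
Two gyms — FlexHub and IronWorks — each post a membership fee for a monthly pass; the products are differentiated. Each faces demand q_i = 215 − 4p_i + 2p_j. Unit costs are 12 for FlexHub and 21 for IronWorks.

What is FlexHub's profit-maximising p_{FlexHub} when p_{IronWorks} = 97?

57.125

FlexHub's profit: π = (p_{FlexHub} − 12)(215 − 4p_{FlexHub} + 2p_{IronWorks}).
∂π/∂p_{FlexHub} = 263 − 8p_{FlexHub} + 2p_{IronWorks} = 0 ⇒ p_{FlexHub} = 32.875 + 0.25p_{IronWorks}.
At p_{IronWorks} = 97: p_{FlexHub} = 32.875 + 0.25·97 = 57.125.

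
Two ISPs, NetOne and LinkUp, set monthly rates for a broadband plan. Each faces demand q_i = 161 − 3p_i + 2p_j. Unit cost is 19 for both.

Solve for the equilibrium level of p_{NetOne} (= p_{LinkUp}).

NetOne's profit: π = (p_{NetOne} − 19)(161 − 3p_{NetOne} + 2p_{LinkUp}).
∂π/∂p_{NetOne} = 218 − 6p_{NetOne} + 2p_{LinkUp} = 0 ⇒ p_{NetOne} = 109/3 + (1/3)p_{LinkUp}.
Setting p_{NetOne} = p_{LinkUp} in the reaction function: p_{NetOne} = 109/3 + (1/3)p_{NetOne}, so p_{NetOne} = (109/3) / (2/3) = 54.5.

54.5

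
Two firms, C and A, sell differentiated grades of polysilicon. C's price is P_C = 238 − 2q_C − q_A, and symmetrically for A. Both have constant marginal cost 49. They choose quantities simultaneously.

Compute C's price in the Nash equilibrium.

124.6

Firm C's profit: π = q_C(238 − 2q_C − q_A) − 49q_C.
∂π/∂q_C = 189 − 4q_C − q_A = 0 ⇒ q_C = 47.25 − 0.25q_A.
By symmetry q_A = q_C; substituting into the reaction function, 1.25q_C = 47.25 and q_C = 37.8.
P_C = 238 − 2·37.8 − 37.8 = 124.6.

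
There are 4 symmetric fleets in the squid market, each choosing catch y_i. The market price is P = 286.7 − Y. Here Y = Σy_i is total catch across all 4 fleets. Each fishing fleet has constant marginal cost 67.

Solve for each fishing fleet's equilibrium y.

A representative fishing fleet's profit is π_i = y_i(286.7 − Y) − 67y_i, with Y = y_i + Σ_{j≠i} y_j.
First-order condition: 219.7 − 2y_i − Σ_{j≠i} y_j = 0.
With identical fishing fleets, set every y_j = y: then 219.7 − 2y − 3y = 0, i.e. y = 219.7/5 = 43.94.

43.94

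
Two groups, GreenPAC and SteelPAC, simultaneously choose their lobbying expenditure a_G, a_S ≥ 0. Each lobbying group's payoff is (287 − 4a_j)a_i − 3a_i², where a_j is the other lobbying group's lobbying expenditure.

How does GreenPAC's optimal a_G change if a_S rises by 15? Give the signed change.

-10

GreenPAC's payoff is (287 − 4a_S)a_G − 3a_G².
∂π/∂a_G = 287 − 4a_S − 6a_G = 0, so a_G = 287/6 − (2/3)a_S.
The reaction-function slope is −2/3, so a 15-unit rise in a_S moves a_G by −2/3 × 15 = −10. GreenPAC's best response falls — the actions are strategic substitutes.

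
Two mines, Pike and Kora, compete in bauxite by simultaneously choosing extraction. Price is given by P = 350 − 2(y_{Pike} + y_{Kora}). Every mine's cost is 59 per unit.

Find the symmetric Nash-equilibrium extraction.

Mine Pike's profit: π = y_{Pike}(350 − 2(y_{Pike} + y_{Kora})) − 59y_{Pike}.
∂π/∂y_{Pike} = 291 − 4y_{Pike} − 2y_{Kora} = 0, so y_{Pike} = 72.75 − 0.5y_{Kora}.
Setting y_{Pike} = y_{Kora} in the reaction function: y_{Pike} = 72.75 − 0.5y_{Pike}, so y_{Pike} = 72.75 / 1.5 = 48.5.

48.5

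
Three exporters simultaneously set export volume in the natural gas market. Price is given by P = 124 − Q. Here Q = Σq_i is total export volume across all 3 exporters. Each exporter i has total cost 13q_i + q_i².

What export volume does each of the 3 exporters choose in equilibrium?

A representative exporter's profit is π_i = q_i(124 − Q) − 13q_i − q_i², with Q = q_i + Σ_{j≠i} q_j.
First-order condition: 111 − 4q_i − Σ_{j≠i} q_j = 0.
Imposing symmetry (q_j = q for all j) turns Σ_{j≠i} q_j into 2q, so 111 = 6q and q = 18.5.

18.5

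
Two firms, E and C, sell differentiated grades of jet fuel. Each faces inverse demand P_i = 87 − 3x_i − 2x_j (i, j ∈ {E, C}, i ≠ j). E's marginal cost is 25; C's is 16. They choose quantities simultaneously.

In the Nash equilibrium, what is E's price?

Firm E's profit: π = x_E(87 − 3x_E − 2x_C) − 25x_E.
∂π/∂x_E = 62 − 6x_E − 2x_C = 0 ⇒ x_E = 31/3 − (1/3)x_C.
Similarly x_C = 71/6 − (1/3)x_E.
Solving the two reaction functions simultaneously: (1 − (−1/3)(−1/3))x_E = 31/3 − (1/3)·(71/6), so (8/9)x_E = 115/18 and x_E = 7.1875.
Then x_C = 71/6 − (1/3)·7.1875 = 9.4375.
P_E = 87 − 3·7.1875 − 2·9.4375 = 46.5625.

46.5625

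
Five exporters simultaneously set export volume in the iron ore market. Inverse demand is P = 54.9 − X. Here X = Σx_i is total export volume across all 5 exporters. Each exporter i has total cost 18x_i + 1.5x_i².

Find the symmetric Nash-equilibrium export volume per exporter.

4.1

A representative exporter's profit is π_i = x_i(54.9 − X) − 18x_i − 1.5x_i², with X = x_i + Σ_{j≠i} x_j.
First-order condition: 36.9 − 5x_i − Σ_{j≠i} x_j = 0.
With identical exporters, set every x_j = x: then 36.9 − 5x − 4x = 0, i.e. x = 36.9/9 = 4.1.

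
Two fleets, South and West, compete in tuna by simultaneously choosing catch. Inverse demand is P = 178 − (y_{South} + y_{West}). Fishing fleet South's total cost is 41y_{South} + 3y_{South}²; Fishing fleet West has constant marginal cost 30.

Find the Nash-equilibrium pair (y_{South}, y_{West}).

8.4, 69.8

Fishing fleet South's profit: π = y_{South}(178 − (y_{South} + y_{West})) − 41y_{South} − 3y_{South}².
∂π/∂y_{South} = 137 − 8y_{South} − y_{West} = 0, so y_{South} = 17.125 − 0.125y_{West}.
For West: ∂π/∂y_{West} = 148 − 2y_{West} − y_{South} = 0 ⇒ y_{West} = 74 − 0.5y_{South}.
Substituting the second reaction function into the first: y_{South} = 17.125 − 0.125(74 − 0.5y_{South}), which gives 0.9375y_{South} = 7.875 ⇒ y_{South} = 8.4.
Then y_{West} = 74 − 0.5·8.4 = 69.8.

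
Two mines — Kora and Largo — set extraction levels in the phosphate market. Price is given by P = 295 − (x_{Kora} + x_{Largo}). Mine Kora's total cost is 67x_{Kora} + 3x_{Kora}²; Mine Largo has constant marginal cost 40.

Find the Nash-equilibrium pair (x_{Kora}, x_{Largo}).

Mine Kora's profit: π = x_{Kora}(295 − (x_{Kora} + x_{Largo})) − 67x_{Kora} − 3x_{Kora}².
∂π/∂x_{Kora} = 228 − 8x_{Kora} − x_{Largo} = 0, so x_{Kora} = 28.5 − 0.125x_{Largo}.
For Largo: ∂π/∂x_{Largo} = 255 − 2x_{Largo} − x_{Kora} = 0 ⇒ x_{Largo} = 127.5 − 0.5x_{Kora}.
Substituting the second reaction function into the first: x_{Kora} = 28.5 − 0.125(127.5 − 0.5x_{Kora}), which gives 0.9375x_{Kora} = 12.5625 ⇒ x_{Kora} = 13.4.
Then x_{Largo} = 127.5 − 0.5·13.4 = 120.8.

13.4, 120.8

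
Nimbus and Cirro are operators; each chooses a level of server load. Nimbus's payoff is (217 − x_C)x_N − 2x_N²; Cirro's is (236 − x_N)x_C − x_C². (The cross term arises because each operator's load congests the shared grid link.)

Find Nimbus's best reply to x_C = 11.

Expanding Nimbus's payoff: 217x_N − x_Cx_N − 2x_N².
∂π/∂x_N = 217 − x_C − 4x_N = 0, so x_N = 54.25 − 0.25x_C.
At x_C = 11: x_N = 54.25 − 0.25·11 = 51.5.

51.5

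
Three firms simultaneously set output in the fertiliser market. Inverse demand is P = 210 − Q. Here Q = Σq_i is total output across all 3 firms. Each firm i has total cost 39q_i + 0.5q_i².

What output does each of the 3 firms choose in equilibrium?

A representative firm's profit is π_i = q_i(210 − Q) − 39q_i − 0.5q_i², with Q = q_i + Σ_{j≠i} q_j.
First-order condition: 171 − 3q_i − Σ_{j≠i} q_j = 0.
Imposing symmetry (q_j = q for all j) turns Σ_{j≠i} q_j into 2q, so 171 = 5q and q = 34.2.

34.2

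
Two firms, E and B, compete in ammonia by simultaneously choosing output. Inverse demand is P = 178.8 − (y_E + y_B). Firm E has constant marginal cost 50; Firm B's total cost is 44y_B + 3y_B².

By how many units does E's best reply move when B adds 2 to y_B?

Firm E's profit: π = y_E(178.8 − (y_E + y_B)) − 50y_E.
∂π/∂y_E = 128.8 − 2y_E − y_B = 0, so y_E = 64.4 − 0.5y_B.
The reaction-function slope is −0.5, so a 2-unit rise in y_B moves y_E by −0.5 × 2 = −1. E's best response falls — the actions are strategic substitutes.

-1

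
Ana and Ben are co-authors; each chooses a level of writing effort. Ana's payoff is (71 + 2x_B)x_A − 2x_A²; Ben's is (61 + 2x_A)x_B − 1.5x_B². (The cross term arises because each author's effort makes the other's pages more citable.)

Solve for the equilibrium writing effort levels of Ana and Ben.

41.875, 48.25

Expanding Ana's payoff: 71x_A + 2x_Bx_A − 2x_A².
∂π/∂x_A = 71 + 2x_B − 4x_A = 0, so x_A = 17.75 + 0.5x_B.
Likewise for Ben: x_B = 61/3 + (2/3)x_A.
Solving the two reaction functions simultaneously: (1 − (0.5)(2/3))x_A = 17.75 + 0.5·(61/3), so (2/3)x_A = 335/12 and x_A = 41.875.
Then x_B = 61/3 + (2/3)·41.875 = 48.25.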